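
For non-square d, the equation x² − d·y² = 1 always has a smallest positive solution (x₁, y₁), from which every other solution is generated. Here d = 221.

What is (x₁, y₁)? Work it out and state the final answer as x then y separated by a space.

√221 = [14; 1,6,2,6,1,28, …], period ℓ=6 (even) → k=5
k=0  a_k=14  p_k/q_k = 14/1
k=1  a_k=1  p_k/q_k = 15/1
k=2  a_k=6  p_k/q_k = 104/7
k=3  a_k=2  p_k/q_k = 223/15
k=4  a_k=6  p_k/q_k = 1442/97
k=5  a_k=1  p_k/q_k = 1665/112
fundamental: x₁=1665, y₁=112  (since 2772225 − 221·12544 = 1)

1665 112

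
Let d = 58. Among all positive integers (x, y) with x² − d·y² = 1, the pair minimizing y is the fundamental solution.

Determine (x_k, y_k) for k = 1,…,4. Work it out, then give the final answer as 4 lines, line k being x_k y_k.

19603 2574
768555217 100916244
30131975818099 3956522259690
1181354243155834177 155119411612489896

√58 = [7; 1,1,1,1,1,1,14, …], period ℓ=7 (odd) → k=13
i=0: a=7 ⇒ p=7, q=1
i=1: a=1 ⇒ p=8, q=1
i=2: a=1 ⇒ p=15, q=2
i=3: a=1 ⇒ p=23, q=3
i=4: a=1 ⇒ p=38, q=5
i=5: a=1 ⇒ p=61, q=8
…
i=7: a=14 ⇒ p=1447, q=190
i=8: a=1 ⇒ p=1546, q=203
…
i=10: a=1 ⇒ p=4539, q=596
…
i=12: a=1 ⇒ p=12071, q=1585
i=13: a=1 ⇒ p=19603, q=2574
fundamental: x₁=19603, y₁=2574  (since 384277609 − 58·6625476 = 1)
n=2: (19603,2574)∘(19603,2574) = (19603·19603+58·2574·2574, 19603·2574+2574·19603) = (768555217,100916244)
n=3: (768555217,100916244)∘(19603,2574) = (19603·768555217+58·2574·100916244, 19603·100916244+2574·768555217) = (30131975818099,3956522259690)
n=4: (30131975818099,3956522259690)∘(19603,2574) = (19603·30131975818099+58·2574·3956522259690, 19603·3956522259690+2574·30131975818099) = (1181354243155834177,155119411612489896)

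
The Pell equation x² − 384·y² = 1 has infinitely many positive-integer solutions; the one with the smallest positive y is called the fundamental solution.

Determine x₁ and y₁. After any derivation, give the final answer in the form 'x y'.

[19; 1,1,2,9,2,1,1,38] for √384; ℓ=8 ⇒ convergent index 7
k=0  a_k=19  p_k/q_k = 19/1
…
k=6  a_k=1  p_k/q_k = 2861/146
k=7  a_k=1  p_k/q_k = 4801/245
(x₁, y₁) = (4801, 245);  4801² − 384·245² = 1 ✓

4801 245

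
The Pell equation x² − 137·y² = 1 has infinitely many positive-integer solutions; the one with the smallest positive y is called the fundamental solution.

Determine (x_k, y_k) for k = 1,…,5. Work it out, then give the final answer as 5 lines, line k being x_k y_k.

6083073 519712
74007554246657 6322892069952
900386710067742990849 76925228065277725280
10954236171143757109591351297 935883555725460013412300928
133270836576615035597116312473600513 11386095977955005515107946008258208

[11; 1,2,2,1,1,2,2,1,22] for √137; ℓ=9 ⇒ convergent index 17
i=0: a=11 ⇒ p=11, q=1
i=1: a=1 ⇒ p=12, q=1
i=2: a=2 ⇒ p=35, q=3
i=3: a=2 ⇒ p=82, q=7
i=4: a=1 ⇒ p=117, q=10
…
i=6: a=2 ⇒ p=515, q=44
…
i=10: a=1 ⇒ p=41341, q=3532
i=11: a=2 ⇒ p=122279, q=10447
i=12: a=2 ⇒ p=285899, q=24426
i=13: a=1 ⇒ p=408178, q=34873
i=14: a=1 ⇒ p=694077, q=59299
…
i=16: a=2 ⇒ p=4286741, q=366241
i=17: a=1 ⇒ p=6083073, q=519712
fundamental: x₁=6083073, y₁=519712  (since 37003777123329 − 137·270100562944 = 1)
(x_2, y_2) = (6083073·6083073 + 137·519712·519712, 6083073·519712 + 519712·6083073) = (74007554246657, 6322892069952)
(x_3, y_3) = (6083073·74007554246657 + 137·519712·6322892069952, 6083073·6322892069952 + 519712·74007554246657) = (900386710067742990849, 76925228065277725280)
(x_4, y_4) = (6083073·900386710067742990849 + 137·519712·76925228065277725280, 6083073·76925228065277725280 + 519712·900386710067742990849) = (10954236171143757109591351297, 935883555725460013412300928)
(x_5, y_5) = (6083073·10954236171143757109591351297 + 137·519712·935883555725460013412300928, 6083073·935883555725460013412300928 + 519712·10954236171143757109591351297) = (133270836576615035597116312473600513, 11386095977955005515107946008258208)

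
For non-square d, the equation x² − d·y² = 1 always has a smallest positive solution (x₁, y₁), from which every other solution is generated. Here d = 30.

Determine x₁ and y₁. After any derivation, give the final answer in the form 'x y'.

11 2

[5; 2,10] for √30; ℓ=2 ⇒ convergent index 1
step 0: (5, 1)  from 5·(1,0) + (0,1)
step 1: (11, 2)  from 2·(5,1) + (1,0)
→ (11, 2).  Check: 11²=121, 30·2²=120, difference 1.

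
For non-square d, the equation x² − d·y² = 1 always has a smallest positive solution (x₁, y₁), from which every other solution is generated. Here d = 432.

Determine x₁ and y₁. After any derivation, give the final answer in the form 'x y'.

[20; 1,3,1,1,1,3,1,40] for √432; ℓ=8 ⇒ convergent index 7
a_0=20:  p_0=20·1+0=20,  q_0=20·0+1=1
…
a_4=1:  p_4=1·104+83=187,  q_4=1·5+4=9
…
a_6=3:  p_6=3·291+187=1060,  q_6=3·14+9=51
a_7=1:  p_7=1·1060+291=1351,  q_7=1·51+14=65
fundamental: x₁=1351, y₁=65  (since 1825201 − 432·4225 = 1)

1351 65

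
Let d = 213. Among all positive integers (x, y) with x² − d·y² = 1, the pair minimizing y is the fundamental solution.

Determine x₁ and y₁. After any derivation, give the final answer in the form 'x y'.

194399 13320

[14; 1,1,2,6,1,8,1,6,2,1,1,28] for √213; ℓ=12 ⇒ convergent index 11
step 0: (14, 1)  from 14·(1,0) + (0,1)
step 1: (15, 1)  from 1·(14,1) + (1,0)
step 2: (29, 2)  from 1·(15,1) + (14,1)
step 3: (73, 5)  from 2·(29,2) + (15,1)
step 4: (467, 32)  from 6·(73,5) + (29,2)
step 5: (540, 37)  from 1·(467,32) + (73,5)
…
step 7: (5327, 365)  from 1·(4787,328) + (540,37)
step 8: (36749, 2518)  from 6·(5327,365) + (4787,328)
step 9: (78825, 5401)  from 2·(36749,2518) + (5327,365)
step 10: (115574, 7919)  from 1·(78825,5401) + (36749,2518)
step 11: (194399, 13320)  from 1·(115574,7919) + (78825,5401)
(x₁, y₁) = (194399, 13320);  194399² − 213·13320² = 1 ✓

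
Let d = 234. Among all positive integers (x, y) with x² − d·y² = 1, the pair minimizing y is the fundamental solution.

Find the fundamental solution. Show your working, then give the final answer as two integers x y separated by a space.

√234 → a₀=15, period (3,2,1,2,1,2,3,30); ℓ=8 even so k=7
step 0: (15, 1)  from 15·(1,0) + (0,1)
…
step 3: (153, 10)  from 1·(107,7) + (46,3)
step 4: (413, 27)  from 2·(153,10) + (107,7)
step 5: (566, 37)  from 1·(413,27) + (153,10)
step 6: (1545, 101)  from 2·(566,37) + (413,27)
step 7: (5201, 340)  from 3·(1545,101) + (566,37)
→ (5201, 340).  Check: 5201²=27050401, 234·340²=27050400, difference 1.

5201 340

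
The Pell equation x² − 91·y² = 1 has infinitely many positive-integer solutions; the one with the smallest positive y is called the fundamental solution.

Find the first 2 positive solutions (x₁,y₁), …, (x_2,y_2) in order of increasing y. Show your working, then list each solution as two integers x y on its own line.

1574 165
4954951 519420

√91 → a₀=9, period (1,1,5,1,5,1,1,18); ℓ=8 even so k=7
i=0: a=9 ⇒ p=9, q=1
i=1: a=1 ⇒ p=10, q=1
i=2: a=1 ⇒ p=19, q=2
i=3: a=5 ⇒ p=105, q=11
i=4: a=1 ⇒ p=124, q=13
…
i=6: a=1 ⇒ p=849, q=89
i=7: a=1 ⇒ p=1574, q=165
(x₁, y₁) = (1574, 165);  1574² − 91·165² = 1 ✓
k=2:  x_2 = 1574·1574+91·165·165 = 4954951,  y_2 = 1574·165+165·1574 = 519420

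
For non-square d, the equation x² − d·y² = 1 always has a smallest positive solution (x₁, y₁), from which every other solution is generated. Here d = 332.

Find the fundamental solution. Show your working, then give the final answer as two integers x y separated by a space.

√332 = [18; 4,1,1,8,1,1,4,36, …], period ℓ=8 (even) → k=7
i=0: a=18 ⇒ p=18, q=1
i=1: a=4 ⇒ p=73, q=4
…
i=6: a=1 ⇒ p=2970, q=163
i=7: a=4 ⇒ p=13447, q=738
fundamental: x₁=13447, y₁=738  (since 180821809 − 332·544644 = 1)

13447 738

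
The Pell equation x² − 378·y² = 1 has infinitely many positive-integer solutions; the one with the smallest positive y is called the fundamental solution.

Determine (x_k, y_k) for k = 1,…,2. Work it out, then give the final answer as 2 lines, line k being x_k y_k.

8749 450
153090001 7874100

√378 → a₀=19, period (2,3,1,4,1,3,2,38); ℓ=8 even so k=7
step 0: (19, 1)  from 19·(1,0) + (0,1)
step 1: (39, 2)  from 2·(19,1) + (1,0)
step 2: (136, 7)  from 3·(39,2) + (19,1)
…
step 4: (836, 43)  from 4·(175,9) + (136,7)
step 5: (1011, 52)  from 1·(836,43) + (175,9)
step 6: (3869, 199)  from 3·(1011,52) + (836,43)
step 7: (8749, 450)  from 2·(3869,199) + (1011,52)
→ (8749, 450).  Check: 8749²=76545001, 378·450²=76545000, difference 1.
k=2:  x_2 = 8749·8749+378·450·450 = 153090001,  y_2 = 8749·450+450·8749 = 7874100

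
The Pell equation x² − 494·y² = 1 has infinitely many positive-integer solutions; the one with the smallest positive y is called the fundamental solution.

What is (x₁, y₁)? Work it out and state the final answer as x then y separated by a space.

73035 3286

√494 → a₀=22, period (4,2,2,1,2,1,2,2,4,44); ℓ=10 even so k=9
i=0: a=22 ⇒ p=22, q=1
i=1: a=4 ⇒ p=89, q=4
…
i=3: a=2 ⇒ p=489, q=22
…
i=6: a=1 ⇒ p=2556, q=115
i=7: a=2 ⇒ p=6979, q=314
i=8: a=2 ⇒ p=16514, q=743
i=9: a=4 ⇒ p=73035, q=3286
→ (73035, 3286).  Check: 73035²=5334111225, 494·3286²=5334111224, difference 1.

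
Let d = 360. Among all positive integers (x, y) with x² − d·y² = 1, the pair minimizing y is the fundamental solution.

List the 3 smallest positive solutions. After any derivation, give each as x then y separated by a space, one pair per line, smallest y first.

19 1
721 38
27379 1443

d=360: √d = [18; 1,36] (ℓ=2, even), read p_1/q_1
a_0=18:  p_0=18·1+0=18,  q_0=18·0+1=1
a_1=1:  p_1=1·18+1=19,  q_1=1·1+0=1
fundamental: x₁=19, y₁=1  (since 361 − 360·1 = 1)
k=2:  x_2 = 19·19+360·1·1 = 721,  y_2 = 19·1+1·19 = 38
k=3:  x_3 = 19·721+360·1·38 = 27379,  y_3 = 19·38+1·721 = 1443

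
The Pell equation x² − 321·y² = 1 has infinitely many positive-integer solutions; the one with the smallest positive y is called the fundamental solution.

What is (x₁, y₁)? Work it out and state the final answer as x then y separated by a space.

215 12

[17; 1,10,1,34] for √321; ℓ=4 ⇒ convergent index 3
a_0=17:  p_0=17·1+0=17,  q_0=17·0+1=1
…
a_2=10:  p_2=10·18+17=197,  q_2=10·1+1=11
a_3=1:  p_3=1·197+18=215,  q_3=1·11+1=12
(x₁, y₁) = (215, 12);  215² − 321·12² = 1 ✓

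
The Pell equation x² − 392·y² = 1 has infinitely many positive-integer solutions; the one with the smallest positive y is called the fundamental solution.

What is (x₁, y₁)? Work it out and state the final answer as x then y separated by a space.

√392 = [19; 1,3,1,38, …], period ℓ=4 (even) → k=3
a_0=19:  p_0=19·1+0=19,  q_0=19·0+1=1
…
a_2=3:  p_2=3·20+19=79,  q_2=3·1+1=4
a_3=1:  p_3=1·79+20=99,  q_3=1·4+1=5
fundamental: x₁=99, y₁=5  (since 9801 − 392·25 = 1)

99 5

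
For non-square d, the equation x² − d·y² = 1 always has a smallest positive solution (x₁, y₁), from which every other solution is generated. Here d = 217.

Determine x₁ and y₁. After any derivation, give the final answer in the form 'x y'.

√217 = [14; 1,2,1,2,1,…,2,1,28, …], period ℓ=16 (even) → k=15
a_0=14:  p_0=14·1+0=14,  q_0=14·0+1=1
…
a_2=2:  p_2=2·15+14=44,  q_2=2·1+1=3
…
a_5=1:  p_5=1·162+59=221,  q_5=1·11+4=15
…
a_9=9:  p_9=9·15055+3668=139163,  q_9=9·1022+249=9447
…
a_14=2:  p_14=2·1034361+740980=2809702,  q_14=2·70217+50301=190735
a_15=1:  p_15=1·2809702+1034361=3844063,  q_15=1·190735+70217=260952
(x₁, y₁) = (3844063, 260952);  3844063² − 217·260952² = 1 ✓

3844063 260952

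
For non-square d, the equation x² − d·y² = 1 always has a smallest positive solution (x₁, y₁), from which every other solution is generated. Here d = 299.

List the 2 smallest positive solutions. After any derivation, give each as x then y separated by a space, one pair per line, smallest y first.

415 24
344449 19920

[17; 3,2,3,34] for √299; ℓ=4 ⇒ convergent index 3
k=0  a_k=17  p_k/q_k = 17/1
k=1  a_k=3  p_k/q_k = 52/3
k=2  a_k=2  p_k/q_k = 121/7
k=3  a_k=3  p_k/q_k = 415/24
fundamental: x₁=415, y₁=24  (since 172225 − 299·576 = 1)
n=2: (415,24)∘(415,24) = (415·415+299·24·24, 415·24+24·415) = (344449,19920)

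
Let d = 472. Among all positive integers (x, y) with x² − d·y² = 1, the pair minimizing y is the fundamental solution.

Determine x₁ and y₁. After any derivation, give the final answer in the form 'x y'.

d=472: √d = [21; 1,2,1,1,1,…,2,1,42] (ℓ=14, even), read p_13/q_13
a_0=21:  p_0=21·1+0=21,  q_0=21·0+1=1
a_1=1:  p_1=1·21+1=22,  q_1=1·1+0=1
…
a_3=1:  p_3=1·65+22=87,  q_3=1·3+1=4
…
a_5=1:  p_5=1·152+87=239,  q_5=1·7+4=11
a_6=4:  p_6=4·239+152=1108,  q_6=4·11+7=51
a_7=5:  p_7=5·1108+239=5779,  q_7=5·51+11=266
a_8=4:  p_8=4·5779+1108=24224,  q_8=4·266+51=1115
a_9=1:  p_9=1·24224+5779=30003,  q_9=1·1115+266=1381
a_10=1:  p_10=1·30003+24224=54227,  q_10=1·1381+1115=2496
a_11=1:  p_11=1·54227+30003=84230,  q_11=1·2496+1381=3877
a_12=2:  p_12=2·84230+54227=222687,  q_12=2·3877+2496=10250
a_13=1:  p_13=1·222687+84230=306917,  q_13=1·10250+3877=14127
(x₁, y₁) = (306917, 14127);  306917² − 472·14127² = 1 ✓

306917 14127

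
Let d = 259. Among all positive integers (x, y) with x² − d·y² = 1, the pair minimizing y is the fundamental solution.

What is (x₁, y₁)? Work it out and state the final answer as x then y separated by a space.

847225 52644

[16; 10,1,2,3,4,3,2,1,10,32] for √259; ℓ=10 ⇒ convergent index 9
a_0=16:  p_0=16·1+0=16,  q_0=16·0+1=1
…
a_2=1:  p_2=1·161+16=177,  q_2=1·10+1=11
a_3=2:  p_3=2·177+161=515,  q_3=2·11+10=32
…
a_5=4:  p_5=4·1722+515=7403,  q_5=4·107+32=460
…
a_7=2:  p_7=2·23931+7403=55265,  q_7=2·1487+460=3434
a_8=1:  p_8=1·55265+23931=79196,  q_8=1·3434+1487=4921
a_9=10:  p_9=10·79196+55265=847225,  q_9=10·4921+3434=52644
→ (847225, 52644).  Check: 847225²=717790200625, 259·52644²=717790200624, difference 1.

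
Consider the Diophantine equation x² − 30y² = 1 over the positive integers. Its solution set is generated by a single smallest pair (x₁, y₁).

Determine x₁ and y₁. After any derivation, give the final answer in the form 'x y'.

11 2

√30 = [5; 2,10, …], period ℓ=2 (even) → k=1
k=0  a_k=5  p_k/q_k = 5/1
k=1  a_k=2  p_k/q_k = 11/2
(x₁, y₁) = (11, 2);  11² − 30·2² = 1 ✓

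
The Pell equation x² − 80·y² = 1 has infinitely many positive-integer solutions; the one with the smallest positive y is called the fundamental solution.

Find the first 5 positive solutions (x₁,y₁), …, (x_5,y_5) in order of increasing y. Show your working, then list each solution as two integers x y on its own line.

9 1
161 18
2889 323
51841 5796
930249 104005

√80 → a₀=8, period (1,16); ℓ=2 even so k=1
a_0=8:  p_0=8·1+0=8,  q_0=8·0+1=1
a_1=1:  p_1=1·8+1=9,  q_1=1·1+0=1
→ (9, 1).  Check: 9²=81, 80·1²=80, difference 1.
(x_2, y_2) = (9·9 + 80·1·1, 9·1 + 1·9) = (161, 18)
(x_3, y_3) = (9·161 + 80·1·18, 9·18 + 1·161) = (2889, 323)
(x_4, y_4) = (9·2889 + 80·1·323, 9·323 + 1·2889) = (51841, 5796)
(x_5, y_5) = (9·51841 + 80·1·5796, 9·5796 + 1·51841) = (930249, 104005)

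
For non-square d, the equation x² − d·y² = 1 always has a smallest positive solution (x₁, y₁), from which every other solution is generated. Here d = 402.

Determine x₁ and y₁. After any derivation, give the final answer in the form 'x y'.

√402 = [20; 20,40, …], period ℓ=2 (even) → k=1
k=0  a_k=20  p_k/q_k = 20/1
k=1  a_k=20  p_k/q_k = 401/20
(x₁, y₁) = (401, 20);  401² − 402·20² = 1 ✓

401 20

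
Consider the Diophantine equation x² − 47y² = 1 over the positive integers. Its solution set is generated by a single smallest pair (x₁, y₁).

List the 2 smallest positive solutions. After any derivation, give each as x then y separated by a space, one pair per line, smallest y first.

48 7
4607 672

√47 → a₀=6, period (1,5,1,12); ℓ=4 even so k=3
i=0: a=6 ⇒ p=6, q=1
…
i=2: a=5 ⇒ p=41, q=6
i=3: a=1 ⇒ p=48, q=7
→ (48, 7).  Check: 48²=2304, 47·7²=2303, difference 1.
n=2: (48,7)∘(48,7) = (48·48+47·7·7, 48·7+7·48) = (4607,672)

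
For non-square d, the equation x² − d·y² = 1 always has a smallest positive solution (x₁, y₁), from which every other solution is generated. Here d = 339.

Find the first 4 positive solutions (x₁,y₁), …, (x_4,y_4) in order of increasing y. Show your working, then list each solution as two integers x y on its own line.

97970 5321
19196241799 1042596740
3761311617998090 204286405230279
736991398411349512801 40027878239778270520

d=339: √d = [18; 2,2,2,1,17,1,2,2,2,36] (ℓ=10, even), read p_9/q_9
i=0: a=18 ⇒ p=18, q=1
i=1: a=2 ⇒ p=37, q=2
…
i=4: a=1 ⇒ p=313, q=17
…
i=8: a=2 ⇒ p=40359, q=2192
i=9: a=2 ⇒ p=97970, q=5321
(x₁, y₁) = (97970, 5321);  97970² − 339·5321² = 1 ✓
n=2: (97970,5321)∘(97970,5321) = (97970·97970+339·5321·5321, 97970·5321+5321·97970) = (19196241799,1042596740)
n=3: (19196241799,1042596740)∘(97970,5321) = (97970·19196241799+339·5321·1042596740, 97970·1042596740+5321·19196241799) = (3761311617998090,204286405230279)
n=4: (3761311617998090,204286405230279)∘(97970,5321) = (97970·3761311617998090+339·5321·204286405230279, 97970·204286405230279+5321·3761311617998090) = (736991398411349512801,40027878239778270520)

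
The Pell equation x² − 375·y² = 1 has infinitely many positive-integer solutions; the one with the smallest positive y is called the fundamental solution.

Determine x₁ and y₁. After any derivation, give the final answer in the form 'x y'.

15124 781

d=375: √d = [19; 2,1,2,1,5,1,2,1,2,38] (ℓ=10, even), read p_9/q_9
step 0: (19, 1)  from 19·(1,0) + (0,1)
step 1: (39, 2)  from 2·(19,1) + (1,0)
step 2: (58, 3)  from 1·(39,2) + (19,1)
step 3: (155, 8)  from 2·(58,3) + (39,2)
step 4: (213, 11)  from 1·(155,8) + (58,3)
step 5: (1220, 63)  from 5·(213,11) + (155,8)
step 6: (1433, 74)  from 1·(1220,63) + (213,11)
step 7: (4086, 211)  from 2·(1433,74) + (1220,63)
step 8: (5519, 285)  from 1·(4086,211) + (1433,74)
step 9: (15124, 781)  from 2·(5519,285) + (4086,211)
(x₁, y₁) = (15124, 781);  15124² − 375·781² = 1 ✓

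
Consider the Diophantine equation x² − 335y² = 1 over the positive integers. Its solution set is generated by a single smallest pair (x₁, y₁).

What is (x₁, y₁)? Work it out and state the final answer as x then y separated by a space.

604 33

√335 → a₀=18, period (3,3,3,36); ℓ=4 even so k=3
i=0: a=18 ⇒ p=18, q=1
i=1: a=3 ⇒ p=55, q=3
i=2: a=3 ⇒ p=183, q=10
i=3: a=3 ⇒ p=604, q=33
fundamental: x₁=604, y₁=33  (since 364816 − 335·1089 = 1)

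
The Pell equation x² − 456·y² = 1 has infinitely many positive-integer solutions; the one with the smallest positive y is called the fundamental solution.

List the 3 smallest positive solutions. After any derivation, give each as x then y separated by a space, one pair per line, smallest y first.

[21; 2,1,4,1,2,42] for √456; ℓ=6 ⇒ convergent index 5
step 0: (21, 1)  from 21·(1,0) + (0,1)
step 1: (43, 2)  from 2·(21,1) + (1,0)
…
step 3: (299, 14)  from 4·(64,3) + (43,2)
step 4: (363, 17)  from 1·(299,14) + (64,3)
step 5: (1025, 48)  from 2·(363,17) + (299,14)
(x₁, y₁) = (1025, 48);  1025² − 456·48² = 1 ✓
(x_2, y_2) = (1025·1025 + 456·48·48, 1025·48 + 48·1025) = (2101249, 98400)
(x_3, y_3) = (1025·2101249 + 456·48·98400, 1025·98400 + 48·2101249) = (4307559425, 201719952)

1025 48
2101249 98400
4307559425 201719952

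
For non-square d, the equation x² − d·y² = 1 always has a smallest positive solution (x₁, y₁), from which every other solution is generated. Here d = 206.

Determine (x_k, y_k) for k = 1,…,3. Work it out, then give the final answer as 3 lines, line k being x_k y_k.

√206 = [14; 2,1,5,14,5,1,2,28, …], period ℓ=8 (even) → k=7
a_0=14:  p_0=14·1+0=14,  q_0=14·0+1=1
…
a_2=1:  p_2=1·29+14=43,  q_2=1·2+1=3
a_3=5:  p_3=5·43+29=244,  q_3=5·3+2=17
a_4=14:  p_4=14·244+43=3459,  q_4=14·17+3=241
a_5=5:  p_5=5·3459+244=17539,  q_5=5·241+17=1222
a_6=1:  p_6=1·17539+3459=20998,  q_6=1·1222+241=1463
a_7=2:  p_7=2·20998+17539=59535,  q_7=2·1463+1222=4148
(x₁, y₁) = (59535, 4148);  59535² − 206·4148² = 1 ✓
n=2: (59535,4148)∘(59535,4148) = (59535·59535+206·4148·4148, 59535·4148+4148·59535) = (7088832449,493902360)
n=3: (7088832449,493902360)∘(59535,4148) = (59535·7088832449+206·4148·493902360, 59535·493902360+4148·7088832449) = (844067279642895,58808954001052)

59535 4148
7088832449 493902360
844067279642895 58808954001052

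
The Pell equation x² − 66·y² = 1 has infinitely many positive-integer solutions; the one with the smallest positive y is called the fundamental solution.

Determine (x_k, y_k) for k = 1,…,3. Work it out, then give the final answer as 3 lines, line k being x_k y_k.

[8; 8,16] for √66; ℓ=2 ⇒ convergent index 1
step 0: (8, 1)  from 8·(1,0) + (0,1)
step 1: (65, 8)  from 8·(8,1) + (1,0)
→ (65, 8).  Check: 65²=4225, 66·8²=4224, difference 1.
(65+8√66)^2 = 8449 + 1040√66
(65+8√66)^3 = 1098305 + 135192√66

65 8
8449 1040
1098305 135192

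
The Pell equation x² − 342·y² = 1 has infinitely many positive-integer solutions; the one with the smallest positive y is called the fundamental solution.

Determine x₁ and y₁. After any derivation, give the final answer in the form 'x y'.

[18; 2,36] for √342; ℓ=2 ⇒ convergent index 1
step 0: (18, 1)  from 18·(1,0) + (0,1)
step 1: (37, 2)  from 2·(18,1) + (1,0)
fundamental: x₁=37, y₁=2  (since 1369 − 342·4 = 1)

37 2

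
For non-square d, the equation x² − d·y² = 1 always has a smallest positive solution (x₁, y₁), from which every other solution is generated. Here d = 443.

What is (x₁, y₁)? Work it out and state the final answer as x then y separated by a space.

[21; 21,42] for √443; ℓ=2 ⇒ convergent index 1
i=0: a=21 ⇒ p=21, q=1
i=1: a=21 ⇒ p=442, q=21
fundamental: x₁=442, y₁=21  (since 195364 − 443·441 = 1)

442 21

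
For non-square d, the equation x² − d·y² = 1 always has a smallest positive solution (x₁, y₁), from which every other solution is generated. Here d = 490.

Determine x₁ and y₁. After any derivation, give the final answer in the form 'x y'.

1039681 46968

[22; 7,2,1,4,4,4,1,2,7,44] for √490; ℓ=10 ⇒ convergent index 9
step 0: (22, 1)  from 22·(1,0) + (0,1)
…
step 2: (332, 15)  from 2·(155,7) + (22,1)
…
step 4: (2280, 103)  from 4·(487,22) + (332,15)
step 5: (9607, 434)  from 4·(2280,103) + (487,22)
…
step 8: (141338, 6385)  from 2·(50315,2273) + (40708,1839)
step 9: (1039681, 46968)  from 7·(141338,6385) + (50315,2273)
(x₁, y₁) = (1039681, 46968);  1039681² − 490·46968² = 1 ✓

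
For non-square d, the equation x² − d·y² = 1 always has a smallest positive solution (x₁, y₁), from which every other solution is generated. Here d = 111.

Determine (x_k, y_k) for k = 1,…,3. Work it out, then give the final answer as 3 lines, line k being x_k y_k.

[10; 1,1,6,1,1,20] for √111; ℓ=6 ⇒ convergent index 5
k=0  a_k=10  p_k/q_k = 10/1
…
k=2  a_k=1  p_k/q_k = 21/2
k=3  a_k=6  p_k/q_k = 137/13
k=4  a_k=1  p_k/q_k = 158/15
k=5  a_k=1  p_k/q_k = 295/28
fundamental: x₁=295, y₁=28  (since 87025 − 111·784 = 1)
k=2:  x_2 = 295·295+111·28·28 = 174049,  y_2 = 295·28+28·295 = 16520
k=3:  x_3 = 295·174049+111·28·16520 = 102688615,  y_3 = 295·16520+28·174049 = 9746772

295 28
174049 16520
102688615 9746772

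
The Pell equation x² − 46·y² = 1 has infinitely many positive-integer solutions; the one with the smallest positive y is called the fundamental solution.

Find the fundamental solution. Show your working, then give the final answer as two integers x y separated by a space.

d=46: √d = [6; 1,3,1,1,2,6,2,1,1,3,1,12] (ℓ=12, even), read p_11/q_11
k=0  a_k=6  p_k/q_k = 6/1
k=1  a_k=1  p_k/q_k = 7/1
k=2  a_k=3  p_k/q_k = 27/4
…
k=5  a_k=2  p_k/q_k = 156/23
k=6  a_k=6  p_k/q_k = 997/147
…
k=9  a_k=1  p_k/q_k = 5297/781
k=10  a_k=3  p_k/q_k = 19038/2807
k=11  a_k=1  p_k/q_k = 24335/3588
→ (24335, 3588).  Check: 24335²=592192225, 46·3588²=592192224, difference 1.

24335 3588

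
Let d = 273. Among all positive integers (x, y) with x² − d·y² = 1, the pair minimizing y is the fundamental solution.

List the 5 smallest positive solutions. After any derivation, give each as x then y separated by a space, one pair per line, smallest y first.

[16; 1,1,10,1,1,32] for √273; ℓ=6 ⇒ convergent index 5
a_0=16:  p_0=16·1+0=16,  q_0=16·0+1=1
a_1=1:  p_1=1·16+1=17,  q_1=1·1+0=1
…
a_3=10:  p_3=10·33+17=347,  q_3=10·2+1=21
a_4=1:  p_4=1·347+33=380,  q_4=1·21+2=23
a_5=1:  p_5=1·380+347=727,  q_5=1·23+21=44
→ (727, 44).  Check: 727²=528529, 273·44²=528528, difference 1.
k=2:  x_2 = 727·727+273·44·44 = 1057057,  y_2 = 727·44+44·727 = 63976
k=3:  x_3 = 727·1057057+273·44·63976 = 1536960151,  y_3 = 727·63976+44·1057057 = 93021060
k=4:  x_4 = 727·1536960151+273·44·93021060 = 2234739002497,  y_4 = 727·93021060+44·1536960151 = 135252557264
k=5:  x_5 = 727·2234739002497+273·44·135252557264 = 3249308972670487,  y_5 = 727·135252557264+44·2234739002497 = 196657125240796

727 44
1057057 63976
1536960151 93021060
2234739002497 135252557264
3249308972670487 196657125240796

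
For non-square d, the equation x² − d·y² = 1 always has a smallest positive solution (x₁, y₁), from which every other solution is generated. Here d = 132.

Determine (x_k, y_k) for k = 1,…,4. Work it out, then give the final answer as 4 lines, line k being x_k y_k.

√132 = [11; 2,22, …], period ℓ=2 (even) → k=1
i=0: a=11 ⇒ p=11, q=1
i=1: a=2 ⇒ p=23, q=2
→ (23, 2).  Check: 23²=529, 132·2²=528, difference 1.
k=2:  x_2 = 23·23+132·2·2 = 1057,  y_2 = 23·2+2·23 = 92
k=3:  x_3 = 23·1057+132·2·92 = 48599,  y_3 = 23·92+2·1057 = 4230
k=4:  x_4 = 23·48599+132·2·4230 = 2234497,  y_4 = 23·4230+2·48599 = 194488

23 2
1057 92
48599 4230
2234497 194488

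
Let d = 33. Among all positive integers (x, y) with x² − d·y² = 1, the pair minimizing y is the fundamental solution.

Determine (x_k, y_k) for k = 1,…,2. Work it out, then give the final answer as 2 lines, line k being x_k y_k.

√33 → a₀=5, period (1,2,1,10); ℓ=4 even so k=3
step 0: (5, 1)  from 5·(1,0) + (0,1)
…
step 2: (17, 3)  from 2·(6,1) + (5,1)
step 3: (23, 4)  from 1·(17,3) + (6,1)
→ (23, 4).  Check: 23²=529, 33·4²=528, difference 1.
(23+4√33)^2 = 1057 + 184√33

23 4
1057 184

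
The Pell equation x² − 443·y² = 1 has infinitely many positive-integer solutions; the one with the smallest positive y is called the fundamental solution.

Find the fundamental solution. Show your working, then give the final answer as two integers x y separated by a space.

d=443: √d = [21; 21,42] (ℓ=2, even), read p_1/q_1
i=0: a=21 ⇒ p=21, q=1
i=1: a=21 ⇒ p=442, q=21
fundamental: x₁=442, y₁=21  (since 195364 − 443·441 = 1)

442 21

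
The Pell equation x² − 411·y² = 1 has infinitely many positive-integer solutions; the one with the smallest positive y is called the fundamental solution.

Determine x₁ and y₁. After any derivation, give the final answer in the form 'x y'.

49730 2453

[20; 3,1,1,1,19,1,1,1,3,40] for √411; ℓ=10 ⇒ convergent index 9
a_0=20:  p_0=20·1+0=20,  q_0=20·0+1=1
a_1=3:  p_1=3·20+1=61,  q_1=3·1+0=3
a_2=1:  p_2=1·61+20=81,  q_2=1·3+1=4
a_3=1:  p_3=1·81+61=142,  q_3=1·4+3=7
a_4=1:  p_4=1·142+81=223,  q_4=1·7+4=11
a_5=19:  p_5=19·223+142=4379,  q_5=19·11+7=216
…
a_7=1:  p_7=1·4602+4379=8981,  q_7=1·227+216=443
a_8=1:  p_8=1·8981+4602=13583,  q_8=1·443+227=670
a_9=3:  p_9=3·13583+8981=49730,  q_9=3·670+443=2453
(x₁, y₁) = (49730, 2453);  49730² − 411·2453² = 1 ✓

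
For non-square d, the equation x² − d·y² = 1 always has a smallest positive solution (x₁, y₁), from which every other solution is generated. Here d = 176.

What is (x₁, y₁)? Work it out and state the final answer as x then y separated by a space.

d=176: √d = [13; 3,1,3,26] (ℓ=4, even), read p_3/q_3
step 0: (13, 1)  from 13·(1,0) + (0,1)
step 1: (40, 3)  from 3·(13,1) + (1,0)
step 2: (53, 4)  from 1·(40,3) + (13,1)
step 3: (199, 15)  from 3·(53,4) + (40,3)
fundamental: x₁=199, y₁=15  (since 39601 − 176·225 = 1)

199 15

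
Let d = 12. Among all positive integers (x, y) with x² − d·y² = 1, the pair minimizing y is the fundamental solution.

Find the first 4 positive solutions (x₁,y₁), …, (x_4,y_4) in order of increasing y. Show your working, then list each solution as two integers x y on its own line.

d=12: √d = [3; 2,6] (ℓ=2, even), read p_1/q_1
i=0: a=3 ⇒ p=3, q=1
i=1: a=2 ⇒ p=7, q=2
(x₁, y₁) = (7, 2);  7² − 12·2² = 1 ✓
k=2:  x_2 = 7·7+12·2·2 = 97,  y_2 = 7·2+2·7 = 28
k=3:  x_3 = 7·97+12·2·28 = 1351,  y_3 = 7·28+2·97 = 390
k=4:  x_4 = 7·1351+12·2·390 = 18817,  y_4 = 7·390+2·1351 = 5432

7 2
97 28
1351 390
18817 5432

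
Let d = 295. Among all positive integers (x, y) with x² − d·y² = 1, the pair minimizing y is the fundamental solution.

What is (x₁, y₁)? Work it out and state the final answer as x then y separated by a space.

[17; 5,1,2,3,2,6,2,3,2,1,5,34] for √295; ℓ=12 ⇒ convergent index 11
step 0: (17, 1)  from 17·(1,0) + (0,1)
…
step 3: (292, 17)  from 2·(103,6) + (86,5)
step 4: (979, 57)  from 3·(292,17) + (103,6)
step 5: (2250, 131)  from 2·(979,57) + (292,17)
…
step 8: (108103, 6294)  from 3·(31208,1817) + (14479,843)
step 9: (247414, 14405)  from 2·(108103,6294) + (31208,1817)
step 10: (355517, 20699)  from 1·(247414,14405) + (108103,6294)
step 11: (2024999, 117900)  from 5·(355517,20699) + (247414,14405)
(x₁, y₁) = (2024999, 117900);  2024999² − 295·117900² = 1 ✓

2024999 117900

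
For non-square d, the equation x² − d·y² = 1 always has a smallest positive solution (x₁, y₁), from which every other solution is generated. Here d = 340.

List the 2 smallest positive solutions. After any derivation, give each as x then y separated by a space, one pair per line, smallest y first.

285769 15498
163327842721 8857695924

[18; 2,3,1,1,1,…,3,2,36] for √340; ℓ=14 ⇒ convergent index 13
step 0: (18, 1)  from 18·(1,0) + (0,1)
step 1: (37, 2)  from 2·(18,1) + (1,0)
step 2: (129, 7)  from 3·(37,2) + (18,1)
…
step 4: (295, 16)  from 1·(166,9) + (129,7)
step 5: (461, 25)  from 1·(295,16) + (166,9)
step 6: (756, 41)  from 1·(461,25) + (295,16)
…
step 8: (7265, 394)  from 1·(6509,353) + (756,41)
step 9: (13774, 747)  from 1·(7265,394) + (6509,353)
step 10: (21039, 1141)  from 1·(13774,747) + (7265,394)
step 11: (34813, 1888)  from 1·(21039,1141) + (13774,747)
step 12: (125478, 6805)  from 3·(34813,1888) + (21039,1141)
step 13: (285769, 15498)  from 2·(125478,6805) + (34813,1888)
fundamental: x₁=285769, y₁=15498  (since 81663921361 − 340·240188004 = 1)
n=2: (285769,15498)∘(285769,15498) = (285769·285769+340·15498·15498, 285769·15498+15498·285769) = (163327842721,8857695924)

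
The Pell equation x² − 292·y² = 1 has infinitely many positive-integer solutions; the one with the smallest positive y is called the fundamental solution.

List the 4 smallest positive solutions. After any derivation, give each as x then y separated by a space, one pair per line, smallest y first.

2281249 133500
10408194000001 609093483000
47487364308614281249 2778987798000400500
216661004683313632776000001 12679126270400622186966000

[17; 11,2,1,3,8,3,1,2,11,34] for √292; ℓ=10 ⇒ convergent index 9
i=0: a=17 ⇒ p=17, q=1
…
i=2: a=2 ⇒ p=393, q=23
i=3: a=1 ⇒ p=581, q=34
…
i=6: a=3 ⇒ p=55143, q=3227
i=7: a=1 ⇒ p=72812, q=4261
i=8: a=2 ⇒ p=200767, q=11749
i=9: a=11 ⇒ p=2281249, q=133500
(x₁, y₁) = (2281249, 133500);  2281249² − 292·133500² = 1 ✓
n=2: (2281249,133500)∘(2281249,133500) = (2281249·2281249+292·133500·133500, 2281249·133500+133500·2281249) = (10408194000001,609093483000)
n=3: (10408194000001,609093483000)∘(2281249,133500) = (2281249·10408194000001+292·133500·609093483000, 2281249·609093483000+133500·10408194000001) = (47487364308614281249,2778987798000400500)
n=4: (47487364308614281249,2778987798000400500)∘(2281249,133500) = (2281249·47487364308614281249+292·133500·2778987798000400500, 2281249·2778987798000400500+133500·47487364308614281249) = (216661004683313632776000001,12679126270400622186966000)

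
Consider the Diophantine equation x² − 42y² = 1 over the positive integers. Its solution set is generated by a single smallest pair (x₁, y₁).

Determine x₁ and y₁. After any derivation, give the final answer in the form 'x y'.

13 2

d=42: √d = [6; 2,12] (ℓ=2, even), read p_1/q_1
a_0=6:  p_0=6·1+0=6,  q_0=6·0+1=1
a_1=2:  p_1=2·6+1=13,  q_1=2·1+0=2
fundamental: x₁=13, y₁=2  (since 169 − 42·4 = 1)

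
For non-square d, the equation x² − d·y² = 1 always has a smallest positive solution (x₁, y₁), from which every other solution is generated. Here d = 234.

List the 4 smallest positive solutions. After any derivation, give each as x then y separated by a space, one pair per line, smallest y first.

5201 340
54100801 3536680
562756526801 36788545020
5853793337683201 382674441761360

d=234: √d = [15; 3,2,1,2,1,2,3,30] (ℓ=8, even), read p_7/q_7
step 0: (15, 1)  from 15·(1,0) + (0,1)
step 1: (46, 3)  from 3·(15,1) + (1,0)
step 2: (107, 7)  from 2·(46,3) + (15,1)
step 3: (153, 10)  from 1·(107,7) + (46,3)
step 4: (413, 27)  from 2·(153,10) + (107,7)
…
step 6: (1545, 101)  from 2·(566,37) + (413,27)
step 7: (5201, 340)  from 3·(1545,101) + (566,37)
→ (5201, 340).  Check: 5201²=27050401, 234·340²=27050400, difference 1.
n=2: (5201,340)∘(5201,340) = (5201·5201+234·340·340, 5201·340+340·5201) = (54100801,3536680)
n=3: (54100801,3536680)∘(5201,340) = (5201·54100801+234·340·3536680, 5201·3536680+340·54100801) = (562756526801,36788545020)
n=4: (562756526801,36788545020)∘(5201,340) = (5201·562756526801+234·340·36788545020, 5201·36788545020+340·562756526801) = (5853793337683201,382674441761360)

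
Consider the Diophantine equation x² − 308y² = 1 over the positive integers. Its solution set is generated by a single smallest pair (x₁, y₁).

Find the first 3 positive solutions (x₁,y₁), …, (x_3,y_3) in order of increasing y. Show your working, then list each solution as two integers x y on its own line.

d=308: √d = [17; 1,1,4,1,1,34] (ℓ=6, even), read p_5/q_5
a_0=17:  p_0=17·1+0=17,  q_0=17·0+1=1
…
a_2=1:  p_2=1·18+17=35,  q_2=1·1+1=2
a_3=4:  p_3=4·35+18=158,  q_3=4·2+1=9
a_4=1:  p_4=1·158+35=193,  q_4=1·9+2=11
a_5=1:  p_5=1·193+158=351,  q_5=1·11+9=20
fundamental: x₁=351, y₁=20  (since 123201 − 308·400 = 1)
(x_2, y_2) = (351·351 + 308·20·20, 351·20 + 20·351) = (246401, 14040)
(x_3, y_3) = (351·246401 + 308·20·14040, 351·14040 + 20·246401) = (172973151, 9856060)

351 20
246401 14040
172973151 9856060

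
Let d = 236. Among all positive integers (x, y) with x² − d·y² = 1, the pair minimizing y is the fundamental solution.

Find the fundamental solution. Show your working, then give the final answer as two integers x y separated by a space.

√236 = [15; 2,1,3,5,1,6,1,5,3,1,2,30, …], period ℓ=12 (even) → k=11
k=0  a_k=15  p_k/q_k = 15/1
…
k=2  a_k=1  p_k/q_k = 46/3
…
k=4  a_k=5  p_k/q_k = 891/58
…
k=8  a_k=5  p_k/q_k = 48806/3177
k=9  a_k=3  p_k/q_k = 154729/10072
k=10  a_k=1  p_k/q_k = 203535/13249
k=11  a_k=2  p_k/q_k = 561799/36570
→ (561799, 36570).  Check: 561799²=315618116401, 236·36570²=315618116400, difference 1.

561799 36570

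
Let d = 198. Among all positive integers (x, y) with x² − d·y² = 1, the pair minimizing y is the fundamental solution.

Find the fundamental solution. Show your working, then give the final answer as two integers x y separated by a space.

197 14

d=198: √d = [14; 14,28] (ℓ=2, even), read p_1/q_1
step 0: (14, 1)  from 14·(1,0) + (0,1)
step 1: (197, 14)  from 14·(14,1) + (1,0)
(x₁, y₁) = (197, 14);  197² − 198·14² = 1 ✓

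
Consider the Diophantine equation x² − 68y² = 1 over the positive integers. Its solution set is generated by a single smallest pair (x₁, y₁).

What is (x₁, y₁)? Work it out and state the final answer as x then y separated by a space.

d=68: √d = [8; 4,16] (ℓ=2, even), read p_1/q_1
a_0=8:  p_0=8·1+0=8,  q_0=8·0+1=1
a_1=4:  p_1=4·8+1=33,  q_1=4·1+0=4
→ (33, 4).  Check: 33²=1089, 68·4²=1088, difference 1.

33 4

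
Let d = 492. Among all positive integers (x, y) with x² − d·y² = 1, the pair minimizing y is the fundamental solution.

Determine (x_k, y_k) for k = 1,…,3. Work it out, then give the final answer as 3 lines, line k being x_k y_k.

√492 = [22; 5,1,1,10,1,1,5,44, …], period ℓ=8 (even) → k=7
step 0: (22, 1)  from 22·(1,0) + (0,1)
step 1: (111, 5)  from 5·(22,1) + (1,0)
…
step 3: (244, 11)  from 1·(133,6) + (111,5)
step 4: (2573, 116)  from 10·(244,11) + (133,6)
step 5: (2817, 127)  from 1·(2573,116) + (244,11)
step 6: (5390, 243)  from 1·(2817,127) + (2573,116)
step 7: (29767, 1342)  from 5·(5390,243) + (2817,127)
fundamental: x₁=29767, y₁=1342  (since 886074289 − 492·1800964 = 1)
n=2: (29767,1342)∘(29767,1342) = (29767·29767+492·1342·1342, 29767·1342+1342·29767) = (1772148577,79894628)
n=3: (1772148577,79894628)∘(29767,1342) = (29767·1772148577+492·1342·79894628, 29767·79894628+1342·1772148577) = (105503093353351,4756446782010)

29767 1342
1772148577 79894628
105503093353351 4756446782010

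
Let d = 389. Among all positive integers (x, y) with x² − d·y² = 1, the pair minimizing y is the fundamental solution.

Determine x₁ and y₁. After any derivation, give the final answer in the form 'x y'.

3287049 166660

d=389: √d = [19; 1,2,1,1,1,1,2,1,38] (ℓ=9, odd), read p_17/q_17
i=0: a=19 ⇒ p=19, q=1
…
i=2: a=2 ⇒ p=59, q=3
i=3: a=1 ⇒ p=79, q=4
i=4: a=1 ⇒ p=138, q=7
…
i=6: a=1 ⇒ p=355, q=18
…
i=8: a=1 ⇒ p=1282, q=65
i=9: a=38 ⇒ p=49643, q=2517
i=10: a=1 ⇒ p=50925, q=2582
i=11: a=2 ⇒ p=151493, q=7681
…
i=13: a=1 ⇒ p=353911, q=17944
i=14: a=1 ⇒ p=556329, q=28207
i=15: a=1 ⇒ p=910240, q=46151
i=16: a=2 ⇒ p=2376809, q=120509
i=17: a=1 ⇒ p=3287049, q=166660
→ (3287049, 166660).  Check: 3287049²=10804691128401, 389·166660²=10804691128400, difference 1.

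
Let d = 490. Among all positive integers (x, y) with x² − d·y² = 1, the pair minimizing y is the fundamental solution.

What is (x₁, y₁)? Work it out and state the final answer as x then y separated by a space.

√490 → a₀=22, period (7,2,1,4,4,4,1,2,7,44); ℓ=10 even so k=9
a_0=22:  p_0=22·1+0=22,  q_0=22·0+1=1
a_1=7:  p_1=7·22+1=155,  q_1=7·1+0=7
a_2=2:  p_2=2·155+22=332,  q_2=2·7+1=15
a_3=1:  p_3=1·332+155=487,  q_3=1·15+7=22
…
a_6=4:  p_6=4·9607+2280=40708,  q_6=4·434+103=1839
…
a_8=2:  p_8=2·50315+40708=141338,  q_8=2·2273+1839=6385
a_9=7:  p_9=7·141338+50315=1039681,  q_9=7·6385+2273=46968
fundamental: x₁=1039681, y₁=46968  (since 1080936581761 − 490·2205993024 = 1)

1039681 46968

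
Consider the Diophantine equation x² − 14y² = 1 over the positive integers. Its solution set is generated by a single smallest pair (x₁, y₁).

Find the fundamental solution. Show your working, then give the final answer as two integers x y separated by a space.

15 4

d=14: √d = [3; 1,2,1,6] (ℓ=4, even), read p_3/q_3
a_0=3:  p_0=3·1+0=3,  q_0=3·0+1=1
a_1=1:  p_1=1·3+1=4,  q_1=1·1+0=1
a_2=2:  p_2=2·4+3=11,  q_2=2·1+1=3
a_3=1:  p_3=1·11+4=15,  q_3=1·3+1=4
(x₁, y₁) = (15, 4);  15² − 14·4² = 1 ✓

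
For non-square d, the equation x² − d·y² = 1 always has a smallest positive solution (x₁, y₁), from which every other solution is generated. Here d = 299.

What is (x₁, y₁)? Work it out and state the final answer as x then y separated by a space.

d=299: √d = [17; 3,2,3,34] (ℓ=4, even), read p_3/q_3
k=0  a_k=17  p_k/q_k = 17/1
k=1  a_k=3  p_k/q_k = 52/3
k=2  a_k=2  p_k/q_k = 121/7
k=3  a_k=3  p_k/q_k = 415/24
(x₁, y₁) = (415, 24);  415² − 299·24² = 1 ✓

415 24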